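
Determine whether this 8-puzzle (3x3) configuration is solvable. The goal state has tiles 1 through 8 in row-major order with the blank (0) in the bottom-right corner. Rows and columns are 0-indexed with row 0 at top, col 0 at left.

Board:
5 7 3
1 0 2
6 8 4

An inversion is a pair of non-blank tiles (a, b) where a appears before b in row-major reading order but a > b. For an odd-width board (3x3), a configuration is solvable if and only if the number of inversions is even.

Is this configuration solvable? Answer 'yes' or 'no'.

Inversions (pairs i<j in row-major order where tile[i] > tile[j] > 0): 13
13 is odd, so the puzzle is not solvable.

Answer: no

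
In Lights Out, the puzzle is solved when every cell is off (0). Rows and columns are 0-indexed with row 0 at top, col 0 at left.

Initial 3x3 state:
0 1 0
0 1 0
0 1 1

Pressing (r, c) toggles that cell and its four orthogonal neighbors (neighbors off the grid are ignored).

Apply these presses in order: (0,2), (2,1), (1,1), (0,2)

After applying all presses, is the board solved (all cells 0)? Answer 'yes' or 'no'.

After press 1 at (0,2):
0 0 1
0 1 1
0 1 1

After press 2 at (2,1):
0 0 1
0 0 1
1 0 0

After press 3 at (1,1):
0 1 1
1 1 0
1 1 0

After press 4 at (0,2):
0 0 0
1 1 1
1 1 0

Lights still on: 5

Answer: no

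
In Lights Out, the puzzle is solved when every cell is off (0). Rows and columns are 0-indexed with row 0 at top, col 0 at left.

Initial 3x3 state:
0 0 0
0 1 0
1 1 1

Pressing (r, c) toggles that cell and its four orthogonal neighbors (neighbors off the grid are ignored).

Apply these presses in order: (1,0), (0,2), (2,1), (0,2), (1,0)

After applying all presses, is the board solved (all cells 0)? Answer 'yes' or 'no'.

After press 1 at (1,0):
1 0 0
1 0 0
0 1 1

After press 2 at (0,2):
1 1 1
1 0 1
0 1 1

After press 3 at (2,1):
1 1 1
1 1 1
1 0 0

After press 4 at (0,2):
1 0 0
1 1 0
1 0 0

After press 5 at (1,0):
0 0 0
0 0 0
0 0 0

Lights still on: 0

Answer: yes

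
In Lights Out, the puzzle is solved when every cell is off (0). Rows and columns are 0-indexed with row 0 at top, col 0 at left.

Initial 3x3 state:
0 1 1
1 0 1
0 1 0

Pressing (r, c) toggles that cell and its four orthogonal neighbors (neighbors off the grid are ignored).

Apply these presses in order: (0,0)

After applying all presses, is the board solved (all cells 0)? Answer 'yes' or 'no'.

Answer: no

Derivation:
After press 1 at (0,0):
1 0 1
0 0 1
0 1 0

Lights still on: 4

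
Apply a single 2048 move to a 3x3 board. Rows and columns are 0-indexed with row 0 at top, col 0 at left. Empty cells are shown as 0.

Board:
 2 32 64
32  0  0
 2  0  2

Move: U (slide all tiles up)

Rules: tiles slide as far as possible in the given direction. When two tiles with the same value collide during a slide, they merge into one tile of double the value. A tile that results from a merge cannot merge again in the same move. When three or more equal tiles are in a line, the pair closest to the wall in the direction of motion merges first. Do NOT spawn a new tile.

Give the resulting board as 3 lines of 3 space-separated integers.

Slide up:
col 0: [2, 32, 2] -> [2, 32, 2]
col 1: [32, 0, 0] -> [32, 0, 0]
col 2: [64, 0, 2] -> [64, 2, 0]

Answer:  2 32 64
32  0  2
 2  0  0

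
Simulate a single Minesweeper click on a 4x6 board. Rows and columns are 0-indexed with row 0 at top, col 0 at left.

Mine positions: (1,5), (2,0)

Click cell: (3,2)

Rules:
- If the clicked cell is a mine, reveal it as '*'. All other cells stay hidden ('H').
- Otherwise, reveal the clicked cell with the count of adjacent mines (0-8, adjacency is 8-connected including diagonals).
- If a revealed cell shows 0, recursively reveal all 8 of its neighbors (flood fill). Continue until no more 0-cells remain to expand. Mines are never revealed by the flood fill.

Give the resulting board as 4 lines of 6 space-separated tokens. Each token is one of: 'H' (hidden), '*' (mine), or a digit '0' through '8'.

0 0 0 0 1 H
1 1 0 0 1 H
H 1 0 0 1 1
H 1 0 0 0 0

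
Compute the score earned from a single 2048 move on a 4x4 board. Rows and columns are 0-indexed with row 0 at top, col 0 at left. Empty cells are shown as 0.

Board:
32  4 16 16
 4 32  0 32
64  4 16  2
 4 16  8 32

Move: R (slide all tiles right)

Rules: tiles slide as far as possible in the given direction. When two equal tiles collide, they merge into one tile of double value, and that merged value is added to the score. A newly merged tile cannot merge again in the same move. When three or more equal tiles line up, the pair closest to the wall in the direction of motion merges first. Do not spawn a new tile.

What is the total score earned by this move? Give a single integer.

Slide right:
row 0: [32, 4, 16, 16] -> [0, 32, 4, 32]  score +32 (running 32)
row 1: [4, 32, 0, 32] -> [0, 0, 4, 64]  score +64 (running 96)
row 2: [64, 4, 16, 2] -> [64, 4, 16, 2]  score +0 (running 96)
row 3: [4, 16, 8, 32] -> [4, 16, 8, 32]  score +0 (running 96)
Board after move:
 0 32  4 32
 0  0  4 64
64  4 16  2
 4 16  8 32

Answer: 96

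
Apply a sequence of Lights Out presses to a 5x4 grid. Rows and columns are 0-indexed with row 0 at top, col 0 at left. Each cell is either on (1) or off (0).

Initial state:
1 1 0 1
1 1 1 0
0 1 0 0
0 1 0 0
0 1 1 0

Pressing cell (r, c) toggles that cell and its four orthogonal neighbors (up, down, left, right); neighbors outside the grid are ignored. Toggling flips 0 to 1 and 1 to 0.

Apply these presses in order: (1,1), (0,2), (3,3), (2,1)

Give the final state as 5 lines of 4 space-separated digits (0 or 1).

Answer: 1 1 1 0
0 1 1 0
1 1 1 1
0 0 1 1
0 1 1 1

Derivation:
After press 1 at (1,1):
1 0 0 1
0 0 0 0
0 0 0 0
0 1 0 0
0 1 1 0

After press 2 at (0,2):
1 1 1 0
0 0 1 0
0 0 0 0
0 1 0 0
0 1 1 0

After press 3 at (3,3):
1 1 1 0
0 0 1 0
0 0 0 1
0 1 1 1
0 1 1 1

After press 4 at (2,1):
1 1 1 0
0 1 1 0
1 1 1 1
0 0 1 1
0 1 1 1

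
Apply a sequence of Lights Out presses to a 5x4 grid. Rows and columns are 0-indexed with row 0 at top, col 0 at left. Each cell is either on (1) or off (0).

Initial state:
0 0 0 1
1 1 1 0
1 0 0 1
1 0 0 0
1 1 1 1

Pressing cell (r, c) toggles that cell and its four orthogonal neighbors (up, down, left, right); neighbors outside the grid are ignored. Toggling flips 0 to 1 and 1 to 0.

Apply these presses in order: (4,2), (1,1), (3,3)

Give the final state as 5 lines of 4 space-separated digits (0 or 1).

Answer: 0 1 0 1
0 0 0 0
1 1 0 0
1 0 0 1
1 0 0 1

Derivation:
After press 1 at (4,2):
0 0 0 1
1 1 1 0
1 0 0 1
1 0 1 0
1 0 0 0

After press 2 at (1,1):
0 1 0 1
0 0 0 0
1 1 0 1
1 0 1 0
1 0 0 0

After press 3 at (3,3):
0 1 0 1
0 0 0 0
1 1 0 0
1 0 0 1
1 0 0 1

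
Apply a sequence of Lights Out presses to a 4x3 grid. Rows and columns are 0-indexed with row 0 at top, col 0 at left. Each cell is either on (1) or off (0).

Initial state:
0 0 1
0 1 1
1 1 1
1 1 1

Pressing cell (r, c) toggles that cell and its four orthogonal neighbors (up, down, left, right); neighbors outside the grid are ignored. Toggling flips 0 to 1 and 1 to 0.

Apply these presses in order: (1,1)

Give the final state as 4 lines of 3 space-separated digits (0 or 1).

Answer: 0 1 1
1 0 0
1 0 1
1 1 1

Derivation:
After press 1 at (1,1):
0 1 1
1 0 0
1 0 1
1 1 1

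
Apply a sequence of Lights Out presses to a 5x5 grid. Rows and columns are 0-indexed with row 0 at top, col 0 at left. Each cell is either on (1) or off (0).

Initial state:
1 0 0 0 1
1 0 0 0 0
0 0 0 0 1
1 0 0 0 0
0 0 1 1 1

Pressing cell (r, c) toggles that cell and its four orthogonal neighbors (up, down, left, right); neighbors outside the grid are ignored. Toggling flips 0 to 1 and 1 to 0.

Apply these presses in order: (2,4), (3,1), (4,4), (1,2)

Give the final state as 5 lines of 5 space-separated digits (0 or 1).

After press 1 at (2,4):
1 0 0 0 1
1 0 0 0 1
0 0 0 1 0
1 0 0 0 1
0 0 1 1 1

After press 2 at (3,1):
1 0 0 0 1
1 0 0 0 1
0 1 0 1 0
0 1 1 0 1
0 1 1 1 1

After press 3 at (4,4):
1 0 0 0 1
1 0 0 0 1
0 1 0 1 0
0 1 1 0 0
0 1 1 0 0

After press 4 at (1,2):
1 0 1 0 1
1 1 1 1 1
0 1 1 1 0
0 1 1 0 0
0 1 1 0 0

Answer: 1 0 1 0 1
1 1 1 1 1
0 1 1 1 0
0 1 1 0 0
0 1 1 0 0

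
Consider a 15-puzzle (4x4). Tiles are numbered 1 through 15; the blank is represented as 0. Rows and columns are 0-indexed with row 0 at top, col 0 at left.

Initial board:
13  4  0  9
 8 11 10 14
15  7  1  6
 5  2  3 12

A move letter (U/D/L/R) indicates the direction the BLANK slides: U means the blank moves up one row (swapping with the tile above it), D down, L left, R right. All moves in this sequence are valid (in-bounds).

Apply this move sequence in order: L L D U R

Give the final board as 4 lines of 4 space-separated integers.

After move 1 (L):
13  0  4  9
 8 11 10 14
15  7  1  6
 5  2  3 12

After move 2 (L):
 0 13  4  9
 8 11 10 14
15  7  1  6
 5  2  3 12

After move 3 (D):
 8 13  4  9
 0 11 10 14
15  7  1  6
 5  2  3 12

After move 4 (U):
 0 13  4  9
 8 11 10 14
15  7  1  6
 5  2  3 12

After move 5 (R):
13  0  4  9
 8 11 10 14
15  7  1  6
 5  2  3 12

Answer: 13  0  4  9
 8 11 10 14
15  7  1  6
 5  2  3 12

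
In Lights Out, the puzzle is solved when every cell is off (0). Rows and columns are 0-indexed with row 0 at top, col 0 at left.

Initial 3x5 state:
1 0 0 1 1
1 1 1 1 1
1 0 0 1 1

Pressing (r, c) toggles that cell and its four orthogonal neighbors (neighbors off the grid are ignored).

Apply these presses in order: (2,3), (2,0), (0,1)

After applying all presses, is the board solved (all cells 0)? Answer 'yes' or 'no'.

After press 1 at (2,3):
1 0 0 1 1
1 1 1 0 1
1 0 1 0 0

After press 2 at (2,0):
1 0 0 1 1
0 1 1 0 1
0 1 1 0 0

After press 3 at (0,1):
0 1 1 1 1
0 0 1 0 1
0 1 1 0 0

Lights still on: 8

Answer: no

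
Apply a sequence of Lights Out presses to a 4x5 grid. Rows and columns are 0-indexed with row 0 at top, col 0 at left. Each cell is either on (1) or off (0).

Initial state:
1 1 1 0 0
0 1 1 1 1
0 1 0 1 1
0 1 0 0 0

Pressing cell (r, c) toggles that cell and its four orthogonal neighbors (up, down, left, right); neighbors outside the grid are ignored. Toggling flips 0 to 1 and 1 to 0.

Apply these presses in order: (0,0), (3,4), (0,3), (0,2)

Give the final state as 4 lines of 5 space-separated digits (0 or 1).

Answer: 0 1 1 0 1
1 1 0 0 1
0 1 0 1 0
0 1 0 1 1

Derivation:
After press 1 at (0,0):
0 0 1 0 0
1 1 1 1 1
0 1 0 1 1
0 1 0 0 0

After press 2 at (3,4):
0 0 1 0 0
1 1 1 1 1
0 1 0 1 0
0 1 0 1 1

After press 3 at (0,3):
0 0 0 1 1
1 1 1 0 1
0 1 0 1 0
0 1 0 1 1

After press 4 at (0,2):
0 1 1 0 1
1 1 0 0 1
0 1 0 1 0
0 1 0 1 1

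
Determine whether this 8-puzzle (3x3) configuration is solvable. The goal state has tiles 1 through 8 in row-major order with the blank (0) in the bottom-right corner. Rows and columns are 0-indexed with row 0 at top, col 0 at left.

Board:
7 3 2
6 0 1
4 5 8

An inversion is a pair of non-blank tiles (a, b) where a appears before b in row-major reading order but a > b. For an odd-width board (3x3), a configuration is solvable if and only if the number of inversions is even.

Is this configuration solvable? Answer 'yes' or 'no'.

Answer: yes

Derivation:
Inversions (pairs i<j in row-major order where tile[i] > tile[j] > 0): 12
12 is even, so the puzzle is solvable.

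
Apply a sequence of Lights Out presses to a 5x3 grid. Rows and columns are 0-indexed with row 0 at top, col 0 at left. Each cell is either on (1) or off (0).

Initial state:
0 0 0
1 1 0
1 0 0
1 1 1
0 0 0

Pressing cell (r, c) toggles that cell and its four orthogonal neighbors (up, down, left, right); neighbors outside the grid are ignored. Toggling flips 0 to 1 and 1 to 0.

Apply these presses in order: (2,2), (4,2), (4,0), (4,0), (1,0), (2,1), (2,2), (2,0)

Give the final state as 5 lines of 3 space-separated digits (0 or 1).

After press 1 at (2,2):
0 0 0
1 1 1
1 1 1
1 1 0
0 0 0

After press 2 at (4,2):
0 0 0
1 1 1
1 1 1
1 1 1
0 1 1

After press 3 at (4,0):
0 0 0
1 1 1
1 1 1
0 1 1
1 0 1

After press 4 at (4,0):
0 0 0
1 1 1
1 1 1
1 1 1
0 1 1

After press 5 at (1,0):
1 0 0
0 0 1
0 1 1
1 1 1
0 1 1

After press 6 at (2,1):
1 0 0
0 1 1
1 0 0
1 0 1
0 1 1

After press 7 at (2,2):
1 0 0
0 1 0
1 1 1
1 0 0
0 1 1

After press 8 at (2,0):
1 0 0
1 1 0
0 0 1
0 0 0
0 1 1

Answer: 1 0 0
1 1 0
0 0 1
0 0 0
0 1 1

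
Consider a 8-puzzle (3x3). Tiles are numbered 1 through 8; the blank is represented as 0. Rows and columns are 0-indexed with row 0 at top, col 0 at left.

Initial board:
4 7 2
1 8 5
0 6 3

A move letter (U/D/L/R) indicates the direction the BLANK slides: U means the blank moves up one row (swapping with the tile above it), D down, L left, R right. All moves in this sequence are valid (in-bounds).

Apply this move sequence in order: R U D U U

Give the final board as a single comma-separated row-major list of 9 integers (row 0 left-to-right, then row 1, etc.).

Answer: 4, 0, 2, 1, 7, 5, 6, 8, 3

Derivation:
After move 1 (R):
4 7 2
1 8 5
6 0 3

After move 2 (U):
4 7 2
1 0 5
6 8 3

After move 3 (D):
4 7 2
1 8 5
6 0 3

After move 4 (U):
4 7 2
1 0 5
6 8 3

After move 5 (U):
4 0 2
1 7 5
6 8 3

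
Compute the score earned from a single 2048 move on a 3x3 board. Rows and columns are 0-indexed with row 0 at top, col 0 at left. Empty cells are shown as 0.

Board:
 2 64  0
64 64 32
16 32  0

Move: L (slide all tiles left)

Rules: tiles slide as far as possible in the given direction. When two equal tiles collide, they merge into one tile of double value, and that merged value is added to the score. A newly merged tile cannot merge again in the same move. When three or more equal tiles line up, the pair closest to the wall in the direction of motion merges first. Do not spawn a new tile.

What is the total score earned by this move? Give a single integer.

Slide left:
row 0: [2, 64, 0] -> [2, 64, 0]  score +0 (running 0)
row 1: [64, 64, 32] -> [128, 32, 0]  score +128 (running 128)
row 2: [16, 32, 0] -> [16, 32, 0]  score +0 (running 128)
Board after move:
  2  64   0
128  32   0
 16  32   0

Answer: 128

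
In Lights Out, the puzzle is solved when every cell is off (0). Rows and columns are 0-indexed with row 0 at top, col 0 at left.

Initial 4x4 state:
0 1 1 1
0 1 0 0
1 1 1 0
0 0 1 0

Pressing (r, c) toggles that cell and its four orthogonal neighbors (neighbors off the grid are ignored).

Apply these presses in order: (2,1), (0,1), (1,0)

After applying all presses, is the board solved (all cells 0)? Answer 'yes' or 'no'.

After press 1 at (2,1):
0 1 1 1
0 0 0 0
0 0 0 0
0 1 1 0

After press 2 at (0,1):
1 0 0 1
0 1 0 0
0 0 0 0
0 1 1 0

After press 3 at (1,0):
0 0 0 1
1 0 0 0
1 0 0 0
0 1 1 0

Lights still on: 5

Answer: no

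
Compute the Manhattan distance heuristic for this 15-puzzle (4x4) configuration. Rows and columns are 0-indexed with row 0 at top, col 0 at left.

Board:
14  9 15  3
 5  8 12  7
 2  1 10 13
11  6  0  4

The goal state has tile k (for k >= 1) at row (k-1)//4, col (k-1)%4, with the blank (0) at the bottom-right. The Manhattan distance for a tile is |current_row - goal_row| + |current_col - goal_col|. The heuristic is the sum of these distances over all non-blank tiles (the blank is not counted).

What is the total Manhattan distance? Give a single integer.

Tile 14: at (0,0), goal (3,1), distance |0-3|+|0-1| = 4
Tile 9: at (0,1), goal (2,0), distance |0-2|+|1-0| = 3
Tile 15: at (0,2), goal (3,2), distance |0-3|+|2-2| = 3
Tile 3: at (0,3), goal (0,2), distance |0-0|+|3-2| = 1
Tile 5: at (1,0), goal (1,0), distance |1-1|+|0-0| = 0
Tile 8: at (1,1), goal (1,3), distance |1-1|+|1-3| = 2
Tile 12: at (1,2), goal (2,3), distance |1-2|+|2-3| = 2
Tile 7: at (1,3), goal (1,2), distance |1-1|+|3-2| = 1
Tile 2: at (2,0), goal (0,1), distance |2-0|+|0-1| = 3
Tile 1: at (2,1), goal (0,0), distance |2-0|+|1-0| = 3
Tile 10: at (2,2), goal (2,1), distance |2-2|+|2-1| = 1
Tile 13: at (2,3), goal (3,0), distance |2-3|+|3-0| = 4
Tile 11: at (3,0), goal (2,2), distance |3-2|+|0-2| = 3
Tile 6: at (3,1), goal (1,1), distance |3-1|+|1-1| = 2
Tile 4: at (3,3), goal (0,3), distance |3-0|+|3-3| = 3
Sum: 4 + 3 + 3 + 1 + 0 + 2 + 2 + 1 + 3 + 3 + 1 + 4 + 3 + 2 + 3 = 35

Answer: 35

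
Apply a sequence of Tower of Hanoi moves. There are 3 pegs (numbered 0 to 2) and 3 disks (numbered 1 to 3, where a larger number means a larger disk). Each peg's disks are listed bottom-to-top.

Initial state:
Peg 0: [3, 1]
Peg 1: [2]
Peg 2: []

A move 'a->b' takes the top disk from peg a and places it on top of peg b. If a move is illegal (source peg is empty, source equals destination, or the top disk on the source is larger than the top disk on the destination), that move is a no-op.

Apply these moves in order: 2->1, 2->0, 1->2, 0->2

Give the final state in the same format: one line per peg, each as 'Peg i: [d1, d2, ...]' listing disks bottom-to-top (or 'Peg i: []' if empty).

After move 1 (2->1):
Peg 0: [3, 1]
Peg 1: [2]
Peg 2: []

After move 2 (2->0):
Peg 0: [3, 1]
Peg 1: [2]
Peg 2: []

After move 3 (1->2):
Peg 0: [3, 1]
Peg 1: []
Peg 2: [2]

After move 4 (0->2):
Peg 0: [3]
Peg 1: []
Peg 2: [2, 1]

Answer: Peg 0: [3]
Peg 1: []
Peg 2: [2, 1]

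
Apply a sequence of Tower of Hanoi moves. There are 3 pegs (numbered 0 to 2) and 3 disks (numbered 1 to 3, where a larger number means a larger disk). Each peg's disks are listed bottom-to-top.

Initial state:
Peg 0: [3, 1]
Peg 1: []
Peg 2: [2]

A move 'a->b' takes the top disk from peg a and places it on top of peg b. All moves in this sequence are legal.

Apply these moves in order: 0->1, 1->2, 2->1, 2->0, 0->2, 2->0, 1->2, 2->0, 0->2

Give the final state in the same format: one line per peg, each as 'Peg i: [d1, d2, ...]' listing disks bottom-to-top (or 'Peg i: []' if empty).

After move 1 (0->1):
Peg 0: [3]
Peg 1: [1]
Peg 2: [2]

After move 2 (1->2):
Peg 0: [3]
Peg 1: []
Peg 2: [2, 1]

After move 3 (2->1):
Peg 0: [3]
Peg 1: [1]
Peg 2: [2]

After move 4 (2->0):
Peg 0: [3, 2]
Peg 1: [1]
Peg 2: []

After move 5 (0->2):
Peg 0: [3]
Peg 1: [1]
Peg 2: [2]

After move 6 (2->0):
Peg 0: [3, 2]
Peg 1: [1]
Peg 2: []

After move 7 (1->2):
Peg 0: [3, 2]
Peg 1: []
Peg 2: [1]

After move 8 (2->0):
Peg 0: [3, 2, 1]
Peg 1: []
Peg 2: []

After move 9 (0->2):
Peg 0: [3, 2]
Peg 1: []
Peg 2: [1]

Answer: Peg 0: [3, 2]
Peg 1: []
Peg 2: [1]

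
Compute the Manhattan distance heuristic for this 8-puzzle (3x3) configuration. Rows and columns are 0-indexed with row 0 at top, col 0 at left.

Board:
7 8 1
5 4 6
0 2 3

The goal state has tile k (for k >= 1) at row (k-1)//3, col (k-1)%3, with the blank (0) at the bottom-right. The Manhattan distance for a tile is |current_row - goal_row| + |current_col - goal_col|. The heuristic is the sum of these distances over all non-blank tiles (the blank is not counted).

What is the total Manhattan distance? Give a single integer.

Answer: 12

Derivation:
Tile 7: at (0,0), goal (2,0), distance |0-2|+|0-0| = 2
Tile 8: at (0,1), goal (2,1), distance |0-2|+|1-1| = 2
Tile 1: at (0,2), goal (0,0), distance |0-0|+|2-0| = 2
Tile 5: at (1,0), goal (1,1), distance |1-1|+|0-1| = 1
Tile 4: at (1,1), goal (1,0), distance |1-1|+|1-0| = 1
Tile 6: at (1,2), goal (1,2), distance |1-1|+|2-2| = 0
Tile 2: at (2,1), goal (0,1), distance |2-0|+|1-1| = 2
Tile 3: at (2,2), goal (0,2), distance |2-0|+|2-2| = 2
Sum: 2 + 2 + 2 + 1 + 1 + 0 + 2 + 2 = 12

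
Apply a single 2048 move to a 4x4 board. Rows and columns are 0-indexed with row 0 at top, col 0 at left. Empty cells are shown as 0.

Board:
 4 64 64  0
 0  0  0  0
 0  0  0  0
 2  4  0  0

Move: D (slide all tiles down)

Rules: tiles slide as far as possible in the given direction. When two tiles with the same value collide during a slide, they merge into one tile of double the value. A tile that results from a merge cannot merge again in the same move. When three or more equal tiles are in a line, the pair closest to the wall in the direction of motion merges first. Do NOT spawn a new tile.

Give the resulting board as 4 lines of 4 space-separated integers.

Slide down:
col 0: [4, 0, 0, 2] -> [0, 0, 4, 2]
col 1: [64, 0, 0, 4] -> [0, 0, 64, 4]
col 2: [64, 0, 0, 0] -> [0, 0, 0, 64]
col 3: [0, 0, 0, 0] -> [0, 0, 0, 0]

Answer:  0  0  0  0
 0  0  0  0
 4 64  0  0
 2  4 64  0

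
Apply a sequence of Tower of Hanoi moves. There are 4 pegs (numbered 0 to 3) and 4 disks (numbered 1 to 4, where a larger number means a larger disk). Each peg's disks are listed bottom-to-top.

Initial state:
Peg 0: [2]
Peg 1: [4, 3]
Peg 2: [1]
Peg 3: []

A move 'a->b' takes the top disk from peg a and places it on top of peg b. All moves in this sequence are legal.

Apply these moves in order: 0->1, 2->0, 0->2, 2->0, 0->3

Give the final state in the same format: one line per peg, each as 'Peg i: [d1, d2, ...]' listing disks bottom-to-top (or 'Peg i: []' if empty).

Answer: Peg 0: []
Peg 1: [4, 3, 2]
Peg 2: []
Peg 3: [1]

Derivation:
After move 1 (0->1):
Peg 0: []
Peg 1: [4, 3, 2]
Peg 2: [1]
Peg 3: []

After move 2 (2->0):
Peg 0: [1]
Peg 1: [4, 3, 2]
Peg 2: []
Peg 3: []

After move 3 (0->2):
Peg 0: []
Peg 1: [4, 3, 2]
Peg 2: [1]
Peg 3: []

After move 4 (2->0):
Peg 0: [1]
Peg 1: [4, 3, 2]
Peg 2: []
Peg 3: []

After move 5 (0->3):
Peg 0: []
Peg 1: [4, 3, 2]
Peg 2: []
Peg 3: [1]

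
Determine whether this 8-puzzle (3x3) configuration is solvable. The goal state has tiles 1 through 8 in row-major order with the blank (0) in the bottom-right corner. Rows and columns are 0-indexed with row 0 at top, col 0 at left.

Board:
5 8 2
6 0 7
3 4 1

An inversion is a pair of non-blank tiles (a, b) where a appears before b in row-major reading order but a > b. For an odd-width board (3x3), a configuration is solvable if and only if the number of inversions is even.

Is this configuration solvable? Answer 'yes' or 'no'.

Inversions (pairs i<j in row-major order where tile[i] > tile[j] > 0): 19
19 is odd, so the puzzle is not solvable.

Answer: no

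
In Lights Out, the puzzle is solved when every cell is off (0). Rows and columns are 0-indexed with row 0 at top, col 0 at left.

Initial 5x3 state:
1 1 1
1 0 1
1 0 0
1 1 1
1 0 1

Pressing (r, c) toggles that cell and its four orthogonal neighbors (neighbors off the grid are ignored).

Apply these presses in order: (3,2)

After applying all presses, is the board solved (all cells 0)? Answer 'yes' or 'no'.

After press 1 at (3,2):
1 1 1
1 0 1
1 0 1
1 0 0
1 0 0

Lights still on: 9

Answer: no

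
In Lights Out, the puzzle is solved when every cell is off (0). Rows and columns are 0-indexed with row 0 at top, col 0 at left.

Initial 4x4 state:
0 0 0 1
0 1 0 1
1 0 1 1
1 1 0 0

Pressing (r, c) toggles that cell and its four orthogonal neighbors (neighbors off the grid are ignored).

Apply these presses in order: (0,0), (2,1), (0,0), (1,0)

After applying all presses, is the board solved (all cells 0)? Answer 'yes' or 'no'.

Answer: no

Derivation:
After press 1 at (0,0):
1 1 0 1
1 1 0 1
1 0 1 1
1 1 0 0

After press 2 at (2,1):
1 1 0 1
1 0 0 1
0 1 0 1
1 0 0 0

After press 3 at (0,0):
0 0 0 1
0 0 0 1
0 1 0 1
1 0 0 0

After press 4 at (1,0):
1 0 0 1
1 1 0 1
1 1 0 1
1 0 0 0

Lights still on: 9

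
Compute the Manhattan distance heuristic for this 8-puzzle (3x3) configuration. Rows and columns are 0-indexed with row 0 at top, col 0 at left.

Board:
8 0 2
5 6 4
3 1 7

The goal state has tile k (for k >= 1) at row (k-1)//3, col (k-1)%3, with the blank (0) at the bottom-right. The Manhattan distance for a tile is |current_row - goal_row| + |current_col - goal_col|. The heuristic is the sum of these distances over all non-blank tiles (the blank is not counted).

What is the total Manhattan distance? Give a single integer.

Answer: 17

Derivation:
Tile 8: at (0,0), goal (2,1), distance |0-2|+|0-1| = 3
Tile 2: at (0,2), goal (0,1), distance |0-0|+|2-1| = 1
Tile 5: at (1,0), goal (1,1), distance |1-1|+|0-1| = 1
Tile 6: at (1,1), goal (1,2), distance |1-1|+|1-2| = 1
Tile 4: at (1,2), goal (1,0), distance |1-1|+|2-0| = 2
Tile 3: at (2,0), goal (0,2), distance |2-0|+|0-2| = 4
Tile 1: at (2,1), goal (0,0), distance |2-0|+|1-0| = 3
Tile 7: at (2,2), goal (2,0), distance |2-2|+|2-0| = 2
Sum: 3 + 1 + 1 + 1 + 2 + 4 + 3 + 2 = 17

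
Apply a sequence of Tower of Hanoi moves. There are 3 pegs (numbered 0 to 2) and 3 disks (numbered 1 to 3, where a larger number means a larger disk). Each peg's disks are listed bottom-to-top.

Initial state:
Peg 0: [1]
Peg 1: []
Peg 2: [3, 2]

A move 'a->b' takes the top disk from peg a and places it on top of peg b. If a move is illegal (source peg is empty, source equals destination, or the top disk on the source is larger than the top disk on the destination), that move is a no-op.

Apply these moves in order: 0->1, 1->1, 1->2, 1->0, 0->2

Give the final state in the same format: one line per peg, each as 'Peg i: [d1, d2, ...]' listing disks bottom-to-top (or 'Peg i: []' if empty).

Answer: Peg 0: []
Peg 1: []
Peg 2: [3, 2, 1]

Derivation:
After move 1 (0->1):
Peg 0: []
Peg 1: [1]
Peg 2: [3, 2]

After move 2 (1->1):
Peg 0: []
Peg 1: [1]
Peg 2: [3, 2]

After move 3 (1->2):
Peg 0: []
Peg 1: []
Peg 2: [3, 2, 1]

After move 4 (1->0):
Peg 0: []
Peg 1: []
Peg 2: [3, 2, 1]

After move 5 (0->2):
Peg 0: []
Peg 1: []
Peg 2: [3, 2, 1]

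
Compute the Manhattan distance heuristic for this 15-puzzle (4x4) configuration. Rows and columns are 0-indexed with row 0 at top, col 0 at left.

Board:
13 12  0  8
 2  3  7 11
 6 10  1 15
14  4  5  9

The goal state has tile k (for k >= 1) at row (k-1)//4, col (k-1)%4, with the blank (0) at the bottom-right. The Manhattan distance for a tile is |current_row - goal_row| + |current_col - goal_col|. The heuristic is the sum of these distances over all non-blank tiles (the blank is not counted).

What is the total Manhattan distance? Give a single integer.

Tile 13: at (0,0), goal (3,0), distance |0-3|+|0-0| = 3
Tile 12: at (0,1), goal (2,3), distance |0-2|+|1-3| = 4
Tile 8: at (0,3), goal (1,3), distance |0-1|+|3-3| = 1
Tile 2: at (1,0), goal (0,1), distance |1-0|+|0-1| = 2
Tile 3: at (1,1), goal (0,2), distance |1-0|+|1-2| = 2
Tile 7: at (1,2), goal (1,2), distance |1-1|+|2-2| = 0
Tile 11: at (1,3), goal (2,2), distance |1-2|+|3-2| = 2
Tile 6: at (2,0), goal (1,1), distance |2-1|+|0-1| = 2
Tile 10: at (2,1), goal (2,1), distance |2-2|+|1-1| = 0
Tile 1: at (2,2), goal (0,0), distance |2-0|+|2-0| = 4
Tile 15: at (2,3), goal (3,2), distance |2-3|+|3-2| = 2
Tile 14: at (3,0), goal (3,1), distance |3-3|+|0-1| = 1
Tile 4: at (3,1), goal (0,3), distance |3-0|+|1-3| = 5
Tile 5: at (3,2), goal (1,0), distance |3-1|+|2-0| = 4
Tile 9: at (3,3), goal (2,0), distance |3-2|+|3-0| = 4
Sum: 3 + 4 + 1 + 2 + 2 + 0 + 2 + 2 + 0 + 4 + 2 + 1 + 5 + 4 + 4 = 36

Answer: 36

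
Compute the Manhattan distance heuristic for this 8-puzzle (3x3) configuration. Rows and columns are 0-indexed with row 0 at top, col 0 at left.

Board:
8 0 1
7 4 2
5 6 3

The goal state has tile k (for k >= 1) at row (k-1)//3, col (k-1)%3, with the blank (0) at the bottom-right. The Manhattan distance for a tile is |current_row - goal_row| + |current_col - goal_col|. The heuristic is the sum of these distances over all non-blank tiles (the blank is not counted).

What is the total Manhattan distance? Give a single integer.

Tile 8: at (0,0), goal (2,1), distance |0-2|+|0-1| = 3
Tile 1: at (0,2), goal (0,0), distance |0-0|+|2-0| = 2
Tile 7: at (1,0), goal (2,0), distance |1-2|+|0-0| = 1
Tile 4: at (1,1), goal (1,0), distance |1-1|+|1-0| = 1
Tile 2: at (1,2), goal (0,1), distance |1-0|+|2-1| = 2
Tile 5: at (2,0), goal (1,1), distance |2-1|+|0-1| = 2
Tile 6: at (2,1), goal (1,2), distance |2-1|+|1-2| = 2
Tile 3: at (2,2), goal (0,2), distance |2-0|+|2-2| = 2
Sum: 3 + 2 + 1 + 1 + 2 + 2 + 2 + 2 = 15

Answer: 15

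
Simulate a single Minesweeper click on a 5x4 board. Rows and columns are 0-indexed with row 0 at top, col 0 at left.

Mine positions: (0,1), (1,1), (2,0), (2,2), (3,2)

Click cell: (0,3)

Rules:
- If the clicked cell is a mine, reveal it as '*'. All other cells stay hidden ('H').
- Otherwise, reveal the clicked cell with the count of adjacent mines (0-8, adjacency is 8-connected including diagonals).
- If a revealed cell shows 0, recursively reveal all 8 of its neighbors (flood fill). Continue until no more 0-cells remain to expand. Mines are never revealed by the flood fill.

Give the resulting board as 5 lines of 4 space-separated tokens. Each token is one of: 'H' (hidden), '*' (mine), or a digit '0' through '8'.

H H 2 0
H H 3 1
H H H H
H H H H
H H H H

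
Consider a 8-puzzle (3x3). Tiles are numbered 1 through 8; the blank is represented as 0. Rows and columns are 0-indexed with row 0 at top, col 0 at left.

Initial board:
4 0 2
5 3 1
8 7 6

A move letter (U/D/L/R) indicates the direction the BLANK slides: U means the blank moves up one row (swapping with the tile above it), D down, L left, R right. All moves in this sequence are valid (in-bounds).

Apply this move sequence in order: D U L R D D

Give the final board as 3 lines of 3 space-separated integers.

Answer: 4 3 2
5 7 1
8 0 6

Derivation:
After move 1 (D):
4 3 2
5 0 1
8 7 6

After move 2 (U):
4 0 2
5 3 1
8 7 6

After move 3 (L):
0 4 2
5 3 1
8 7 6

After move 4 (R):
4 0 2
5 3 1
8 7 6

After move 5 (D):
4 3 2
5 0 1
8 7 6

After move 6 (D):
4 3 2
5 7 1
8 0 6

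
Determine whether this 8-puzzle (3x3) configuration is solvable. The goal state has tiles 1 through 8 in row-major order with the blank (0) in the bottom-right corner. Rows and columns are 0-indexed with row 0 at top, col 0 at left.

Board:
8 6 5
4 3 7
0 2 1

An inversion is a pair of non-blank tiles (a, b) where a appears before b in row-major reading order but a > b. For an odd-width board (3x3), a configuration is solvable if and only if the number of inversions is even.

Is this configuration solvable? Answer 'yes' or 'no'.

Inversions (pairs i<j in row-major order where tile[i] > tile[j] > 0): 24
24 is even, so the puzzle is solvable.

Answer: yes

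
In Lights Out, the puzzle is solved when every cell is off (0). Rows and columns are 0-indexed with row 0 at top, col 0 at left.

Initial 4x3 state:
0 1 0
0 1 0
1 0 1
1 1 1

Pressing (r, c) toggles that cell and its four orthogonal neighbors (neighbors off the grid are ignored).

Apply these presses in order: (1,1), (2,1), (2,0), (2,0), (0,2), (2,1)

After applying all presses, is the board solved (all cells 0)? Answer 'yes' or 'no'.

After press 1 at (1,1):
0 0 0
1 0 1
1 1 1
1 1 1

After press 2 at (2,1):
0 0 0
1 1 1
0 0 0
1 0 1

After press 3 at (2,0):
0 0 0
0 1 1
1 1 0
0 0 1

After press 4 at (2,0):
0 0 0
1 1 1
0 0 0
1 0 1

After press 5 at (0,2):
0 1 1
1 1 0
0 0 0
1 0 1

After press 6 at (2,1):
0 1 1
1 0 0
1 1 1
1 1 1

Lights still on: 9

Answer: no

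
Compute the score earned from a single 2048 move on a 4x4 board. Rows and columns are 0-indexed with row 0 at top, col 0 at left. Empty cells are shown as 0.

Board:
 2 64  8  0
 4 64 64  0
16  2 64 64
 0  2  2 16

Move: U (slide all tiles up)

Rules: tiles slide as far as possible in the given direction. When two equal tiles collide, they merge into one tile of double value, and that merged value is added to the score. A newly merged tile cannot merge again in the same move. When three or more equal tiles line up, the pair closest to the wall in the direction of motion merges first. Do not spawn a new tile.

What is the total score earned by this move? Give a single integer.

Slide up:
col 0: [2, 4, 16, 0] -> [2, 4, 16, 0]  score +0 (running 0)
col 1: [64, 64, 2, 2] -> [128, 4, 0, 0]  score +132 (running 132)
col 2: [8, 64, 64, 2] -> [8, 128, 2, 0]  score +128 (running 260)
col 3: [0, 0, 64, 16] -> [64, 16, 0, 0]  score +0 (running 260)
Board after move:
  2 128   8  64
  4   4 128  16
 16   0   2   0
  0   0   0   0

Answer: 260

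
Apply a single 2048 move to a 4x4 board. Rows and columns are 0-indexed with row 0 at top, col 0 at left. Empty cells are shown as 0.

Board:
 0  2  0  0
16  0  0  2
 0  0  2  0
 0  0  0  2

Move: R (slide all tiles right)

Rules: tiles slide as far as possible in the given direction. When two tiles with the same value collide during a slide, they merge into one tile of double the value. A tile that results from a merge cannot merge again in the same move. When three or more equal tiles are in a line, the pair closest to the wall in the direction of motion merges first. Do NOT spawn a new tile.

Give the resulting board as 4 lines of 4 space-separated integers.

Slide right:
row 0: [0, 2, 0, 0] -> [0, 0, 0, 2]
row 1: [16, 0, 0, 2] -> [0, 0, 16, 2]
row 2: [0, 0, 2, 0] -> [0, 0, 0, 2]
row 3: [0, 0, 0, 2] -> [0, 0, 0, 2]

Answer:  0  0  0  2
 0  0 16  2
 0  0  0  2
 0  0  0  2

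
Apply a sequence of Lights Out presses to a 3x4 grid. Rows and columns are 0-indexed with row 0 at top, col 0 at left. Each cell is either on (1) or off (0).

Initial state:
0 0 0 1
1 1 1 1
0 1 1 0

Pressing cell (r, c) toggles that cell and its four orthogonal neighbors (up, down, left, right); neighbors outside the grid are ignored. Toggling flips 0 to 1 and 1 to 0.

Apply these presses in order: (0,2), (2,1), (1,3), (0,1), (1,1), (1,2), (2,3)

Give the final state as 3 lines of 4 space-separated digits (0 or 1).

After press 1 at (0,2):
0 1 1 0
1 1 0 1
0 1 1 0

After press 2 at (2,1):
0 1 1 0
1 0 0 1
1 0 0 0

After press 3 at (1,3):
0 1 1 1
1 0 1 0
1 0 0 1

After press 4 at (0,1):
1 0 0 1
1 1 1 0
1 0 0 1

After press 5 at (1,1):
1 1 0 1
0 0 0 0
1 1 0 1

After press 6 at (1,2):
1 1 1 1
0 1 1 1
1 1 1 1

After press 7 at (2,3):
1 1 1 1
0 1 1 0
1 1 0 0

Answer: 1 1 1 1
0 1 1 0
1 1 0 0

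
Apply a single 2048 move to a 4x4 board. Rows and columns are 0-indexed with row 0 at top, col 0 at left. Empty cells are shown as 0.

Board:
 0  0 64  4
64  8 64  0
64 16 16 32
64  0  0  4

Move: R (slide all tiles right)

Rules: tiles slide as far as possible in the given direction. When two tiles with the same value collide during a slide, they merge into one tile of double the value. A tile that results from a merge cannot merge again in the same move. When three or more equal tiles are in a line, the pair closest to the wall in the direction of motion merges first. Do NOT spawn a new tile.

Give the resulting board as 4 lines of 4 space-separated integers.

Answer:  0  0 64  4
 0 64  8 64
 0 64 32 32
 0  0 64  4

Derivation:
Slide right:
row 0: [0, 0, 64, 4] -> [0, 0, 64, 4]
row 1: [64, 8, 64, 0] -> [0, 64, 8, 64]
row 2: [64, 16, 16, 32] -> [0, 64, 32, 32]
row 3: [64, 0, 0, 4] -> [0, 0, 64, 4]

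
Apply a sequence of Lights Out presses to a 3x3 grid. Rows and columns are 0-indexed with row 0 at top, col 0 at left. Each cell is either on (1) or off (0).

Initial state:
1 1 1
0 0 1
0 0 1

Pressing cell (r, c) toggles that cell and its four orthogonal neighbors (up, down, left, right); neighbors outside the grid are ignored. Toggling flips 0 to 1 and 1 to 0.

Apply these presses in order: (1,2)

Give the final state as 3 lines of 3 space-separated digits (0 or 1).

Answer: 1 1 0
0 1 0
0 0 0

Derivation:
After press 1 at (1,2):
1 1 0
0 1 0
0 0 0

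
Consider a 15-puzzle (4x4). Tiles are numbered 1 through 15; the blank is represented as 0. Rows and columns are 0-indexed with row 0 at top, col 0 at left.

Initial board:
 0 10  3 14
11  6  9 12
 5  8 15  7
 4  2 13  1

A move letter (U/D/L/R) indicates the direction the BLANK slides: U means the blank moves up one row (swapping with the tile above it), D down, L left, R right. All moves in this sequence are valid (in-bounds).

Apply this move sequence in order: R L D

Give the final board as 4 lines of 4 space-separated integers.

Answer: 11 10  3 14
 0  6  9 12
 5  8 15  7
 4  2 13  1

Derivation:
After move 1 (R):
10  0  3 14
11  6  9 12
 5  8 15  7
 4  2 13  1

After move 2 (L):
 0 10  3 14
11  6  9 12
 5  8 15  7
 4  2 13  1

After move 3 (D):
11 10  3 14
 0  6  9 12
 5  8 15  7
 4  2 13  1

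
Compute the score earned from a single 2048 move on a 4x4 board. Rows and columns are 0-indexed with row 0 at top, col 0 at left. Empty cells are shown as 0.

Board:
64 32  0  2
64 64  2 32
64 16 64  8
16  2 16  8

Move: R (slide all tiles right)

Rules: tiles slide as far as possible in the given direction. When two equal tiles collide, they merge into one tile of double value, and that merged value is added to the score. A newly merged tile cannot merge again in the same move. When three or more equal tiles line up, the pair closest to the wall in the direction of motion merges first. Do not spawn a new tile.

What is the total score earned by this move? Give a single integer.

Answer: 128

Derivation:
Slide right:
row 0: [64, 32, 0, 2] -> [0, 64, 32, 2]  score +0 (running 0)
row 1: [64, 64, 2, 32] -> [0, 128, 2, 32]  score +128 (running 128)
row 2: [64, 16, 64, 8] -> [64, 16, 64, 8]  score +0 (running 128)
row 3: [16, 2, 16, 8] -> [16, 2, 16, 8]  score +0 (running 128)
Board after move:
  0  64  32   2
  0 128   2  32
 64  16  64   8
 16   2  16   8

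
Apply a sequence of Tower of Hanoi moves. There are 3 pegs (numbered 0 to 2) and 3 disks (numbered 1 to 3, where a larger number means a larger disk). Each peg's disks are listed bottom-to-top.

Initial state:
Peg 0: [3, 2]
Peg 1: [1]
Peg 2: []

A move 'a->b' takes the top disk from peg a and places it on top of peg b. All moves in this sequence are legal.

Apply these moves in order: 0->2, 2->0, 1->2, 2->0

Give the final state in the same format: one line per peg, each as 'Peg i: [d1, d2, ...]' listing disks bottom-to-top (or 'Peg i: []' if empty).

After move 1 (0->2):
Peg 0: [3]
Peg 1: [1]
Peg 2: [2]

After move 2 (2->0):
Peg 0: [3, 2]
Peg 1: [1]
Peg 2: []

After move 3 (1->2):
Peg 0: [3, 2]
Peg 1: []
Peg 2: [1]

After move 4 (2->0):
Peg 0: [3, 2, 1]
Peg 1: []
Peg 2: []

Answer: Peg 0: [3, 2, 1]
Peg 1: []
Peg 2: []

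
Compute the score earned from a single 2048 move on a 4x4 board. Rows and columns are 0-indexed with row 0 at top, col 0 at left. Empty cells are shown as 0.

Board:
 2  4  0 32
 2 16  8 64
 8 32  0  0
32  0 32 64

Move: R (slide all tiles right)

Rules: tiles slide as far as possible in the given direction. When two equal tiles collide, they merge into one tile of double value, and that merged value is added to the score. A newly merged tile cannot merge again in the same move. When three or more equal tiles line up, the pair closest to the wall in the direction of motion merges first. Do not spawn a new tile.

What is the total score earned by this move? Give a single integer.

Slide right:
row 0: [2, 4, 0, 32] -> [0, 2, 4, 32]  score +0 (running 0)
row 1: [2, 16, 8, 64] -> [2, 16, 8, 64]  score +0 (running 0)
row 2: [8, 32, 0, 0] -> [0, 0, 8, 32]  score +0 (running 0)
row 3: [32, 0, 32, 64] -> [0, 0, 64, 64]  score +64 (running 64)
Board after move:
 0  2  4 32
 2 16  8 64
 0  0  8 32
 0  0 64 64

Answer: 64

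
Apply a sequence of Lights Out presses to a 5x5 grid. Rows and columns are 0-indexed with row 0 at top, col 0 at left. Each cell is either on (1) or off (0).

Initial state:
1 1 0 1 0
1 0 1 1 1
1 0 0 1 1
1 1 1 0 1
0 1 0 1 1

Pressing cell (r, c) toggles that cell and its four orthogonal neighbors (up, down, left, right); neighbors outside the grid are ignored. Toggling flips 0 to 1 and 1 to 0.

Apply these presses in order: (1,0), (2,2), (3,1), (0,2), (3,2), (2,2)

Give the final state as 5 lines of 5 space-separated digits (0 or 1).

Answer: 0 0 1 0 0
0 1 0 1 1
0 1 1 1 1
0 1 1 1 1
0 0 1 1 1

Derivation:
After press 1 at (1,0):
0 1 0 1 0
0 1 1 1 1
0 0 0 1 1
1 1 1 0 1
0 1 0 1 1

After press 2 at (2,2):
0 1 0 1 0
0 1 0 1 1
0 1 1 0 1
1 1 0 0 1
0 1 0 1 1

After press 3 at (3,1):
0 1 0 1 0
0 1 0 1 1
0 0 1 0 1
0 0 1 0 1
0 0 0 1 1

After press 4 at (0,2):
0 0 1 0 0
0 1 1 1 1
0 0 1 0 1
0 0 1 0 1
0 0 0 1 1

After press 5 at (3,2):
0 0 1 0 0
0 1 1 1 1
0 0 0 0 1
0 1 0 1 1
0 0 1 1 1

After press 6 at (2,2):
0 0 1 0 0
0 1 0 1 1
0 1 1 1 1
0 1 1 1 1
0 0 1 1 1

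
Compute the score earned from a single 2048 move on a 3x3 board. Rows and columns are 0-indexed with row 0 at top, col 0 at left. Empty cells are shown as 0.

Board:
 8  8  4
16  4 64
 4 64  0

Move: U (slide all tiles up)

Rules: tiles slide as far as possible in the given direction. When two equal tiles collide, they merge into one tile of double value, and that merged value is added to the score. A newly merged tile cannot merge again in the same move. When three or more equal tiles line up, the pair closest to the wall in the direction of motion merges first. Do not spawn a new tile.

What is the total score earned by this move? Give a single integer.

Answer: 0

Derivation:
Slide up:
col 0: [8, 16, 4] -> [8, 16, 4]  score +0 (running 0)
col 1: [8, 4, 64] -> [8, 4, 64]  score +0 (running 0)
col 2: [4, 64, 0] -> [4, 64, 0]  score +0 (running 0)
Board after move:
 8  8  4
16  4 64
 4 64  0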